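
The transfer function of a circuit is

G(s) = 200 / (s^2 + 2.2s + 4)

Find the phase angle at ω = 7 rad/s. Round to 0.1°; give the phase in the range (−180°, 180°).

At s = jω = j7:
quadratic: (j7)² + 2.2·j7 + 4 = -45 + j15.4 → |·| ≈ 47.562, ∠ ≈ 161.11°
∠G = 0.00° − 161.11° = -161.11°

-161.1°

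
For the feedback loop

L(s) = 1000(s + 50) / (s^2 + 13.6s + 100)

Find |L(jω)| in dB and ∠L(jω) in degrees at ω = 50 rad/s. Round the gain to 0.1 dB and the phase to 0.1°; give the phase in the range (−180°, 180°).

29.1 dB, -119.2°

At s = jω = j50:
zero (s+50): 50 + j50 → |·| = √(50²+50²) = √5000 ≈ 70.711, ∠ = arctan(50/50) ≈ 45.00°
quadratic: (j50)² + 13.6·j50 + 100 = -2400 + j680 → |·| ≈ 2494.5, ∠ ≈ 164.18°
|L| = 1000 · 70.711 / 2494.5 ≈ 28.347
Gain = 20 log₁₀(28.347) ≈ 29.05 dB
∠L = 45.00° − 164.18° = -119.18°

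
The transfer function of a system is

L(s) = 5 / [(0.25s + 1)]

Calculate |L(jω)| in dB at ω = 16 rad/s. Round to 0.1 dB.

At ω = 16 rad/s:
pole (1 + j16·0.25) = 1 + j4 → |·| ≈ 4.1231, ∠ ≈ 75.96°
|L| = 5 · 1 / (4.1231) ≈ 1.2127
Gain = 20 log₁₀(1.2127) ≈ 1.68 dB

1.7 dB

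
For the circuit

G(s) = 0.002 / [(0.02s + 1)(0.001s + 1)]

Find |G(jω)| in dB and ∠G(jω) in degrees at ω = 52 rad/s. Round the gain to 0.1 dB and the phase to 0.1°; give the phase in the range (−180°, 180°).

-57.2 dB, -49.1°

At ω = 52 rad/s:
pole (1 + j52·0.02) = 1 + j1.04 → |·| ≈ 1.4428, ∠ ≈ 46.12°
pole (1 + j52·0.001) = 1 + j0.052 → |·| ≈ 1.0014, ∠ ≈ 2.98°
|G| = 0.002 · 1 / (1.4428 · 1.0014) ≈ 0.0013843
Gain = 20 log₁₀(0.0013843) ≈ -57.18 dB
∠G = (0°) − (46.12° + 2.98°) = -49.10°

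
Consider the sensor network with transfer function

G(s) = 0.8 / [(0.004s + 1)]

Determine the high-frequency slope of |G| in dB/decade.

Each pole contributes −20 dB/decade at high frequency; each zero contributes +20 dB/decade.
Net: 0 zero(s) − 1 pole(s) → -20 dB/decade.

-20 dB/decade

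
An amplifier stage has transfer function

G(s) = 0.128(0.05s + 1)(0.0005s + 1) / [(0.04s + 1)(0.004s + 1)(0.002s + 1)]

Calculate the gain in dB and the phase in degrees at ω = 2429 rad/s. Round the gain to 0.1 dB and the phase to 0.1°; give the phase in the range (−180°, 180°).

At ω = 2429 rad/s:
zero (1 + j2429·0.05) = 1 + j121.45 → |·| ≈ 121.45, ∠ ≈ 89.53°
zero (1 + j2429·0.0005) = 1 + j1.2145 → |·| ≈ 1.5732, ∠ ≈ 50.53°
pole (1 + j2429·0.04) = 1 + j97.16 → |·| ≈ 97.165, ∠ ≈ 89.41°
pole (1 + j2429·0.004) = 1 + j9.716 → |·| ≈ 9.7673, ∠ ≈ 84.12°
pole (1 + j2429·0.002) = 1 + j4.858 → |·| ≈ 4.9599, ∠ ≈ 78.37°
|G| = 0.128 · 121.45 · 1.5732 / (97.165 · 9.7673 · 4.9599) ≈ 0.0051956
Gain = 20 log₁₀(0.0051956) ≈ -45.69 dB
∠G = (89.53° + 50.53°) − (89.41° + 84.12° + 78.37°) = -111.84°

-45.7 dB, -111.8°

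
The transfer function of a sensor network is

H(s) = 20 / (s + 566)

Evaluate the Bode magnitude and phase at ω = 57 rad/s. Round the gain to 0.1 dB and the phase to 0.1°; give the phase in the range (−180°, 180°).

-29.1 dB, -5.8°

Substitute s = j57:
Numerator: 20 = 20 + j0
Denominator: (j57) + 566 = 566 + j57
|N| = √(20² + 0²) ≈ 20, ∠N ≈ 0.00°
|D| = √(566² + 57²) ≈ 568.86, ∠D ≈ 5.75°
|H| = 20 / 568.86 ≈ 0.035158
Gain = 20 log₁₀(0.035158) ≈ -29.08 dB
∠H = 0.00° − 5.75° = -5.75°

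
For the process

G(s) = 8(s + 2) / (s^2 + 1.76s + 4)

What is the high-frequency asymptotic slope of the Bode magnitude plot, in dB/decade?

-20 dB/decade

Each pole contributes −20 dB/decade at high frequency; each zero contributes +20 dB/decade.
Net: 1 zero(s) − 2 pole(s) → -20 dB/decade.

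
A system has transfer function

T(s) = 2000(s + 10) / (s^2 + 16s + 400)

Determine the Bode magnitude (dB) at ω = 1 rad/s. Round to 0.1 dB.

34.0 dB

At s = jω = j1:
zero (s+10): 10 + j1 → |·| = √(10²+1²) = √101 ≈ 10.05, ∠ = arctan(1/10) ≈ 5.71°
quadratic: (j1)² + 16·j1 + 400 = 399 + j16 → |·| ≈ 399.32, ∠ ≈ 2.30°
|T| = 2000 · 10.05 / 399.32 ≈ 50.336
Gain = 20 log₁₀(50.336) ≈ 34.04 dB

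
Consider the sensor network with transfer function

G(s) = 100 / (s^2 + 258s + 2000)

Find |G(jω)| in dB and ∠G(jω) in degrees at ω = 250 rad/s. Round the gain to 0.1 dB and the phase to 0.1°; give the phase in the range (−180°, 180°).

Substitute s = j250:
Numerator: 100 = 100 + j0
Denominator: (j250)^2 + 258(j250) + 2000 = -60500 + j64500
|N| = √(100² + 0²) ≈ 100, ∠N ≈ 0.00°
|D| = √(60500² + 64500²) ≈ 88434, ∠D ≈ 133.17°
|G| = 100 / 88434 ≈ 0.0011308
Gain = 20 log₁₀(0.0011308) ≈ -58.93 dB
∠G = 0.00° − 133.17° = -133.17°

-58.9 dB, -133.2°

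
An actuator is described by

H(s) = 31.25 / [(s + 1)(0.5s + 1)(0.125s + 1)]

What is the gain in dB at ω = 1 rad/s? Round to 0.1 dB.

At ω = 1 rad/s:
pole (1 + j1·1) = 1 + j1 → |·| ≈ 1.4142, ∠ ≈ 45.00°
pole (1 + j1·0.5) = 1 + j0.5 → |·| ≈ 1.118, ∠ ≈ 26.57°
pole (1 + j1·0.125) = 1 + j0.125 → |·| ≈ 1.0078, ∠ ≈ 7.13°
|H| = 31.25 · 1 / (1.4142 · 1.118 · 1.0078) ≈ 19.612
Gain = 20 log₁₀(19.612) ≈ 25.85 dB

25.9 dB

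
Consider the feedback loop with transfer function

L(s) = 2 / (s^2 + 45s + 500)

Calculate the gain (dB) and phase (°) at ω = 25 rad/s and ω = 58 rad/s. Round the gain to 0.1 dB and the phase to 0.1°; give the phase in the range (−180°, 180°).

Substitute s = j25:
Numerator: 2 = 2 + j0
Denominator: (j25)^2 + 45(j25) + 500 = -125 + j1125
|N| = √(2² + 0²) ≈ 2, ∠N ≈ 0.00°
|D| = √(125² + 1125²) ≈ 1131.9, ∠D ≈ 96.34°
|L| = 2 / 1131.9 ≈ 0.0017669
Gain = 20 log₁₀(0.0017669) ≈ -55.06 dB
∠L = 0.00° − 96.34° = -96.34°

Substitute s = j58:
Numerator: 2 = 2 + j0
Denominator: (j58)^2 + 45(j58) + 500 = -2864 + j2610
|N| = √(2² + 0²) ≈ 2, ∠N ≈ 0.00°
|D| = √(2864² + 2610²) ≈ 3874.9, ∠D ≈ 137.66°
|L| = 2 / 3874.9 ≈ 0.00051614
Gain = 20 log₁₀(0.00051614) ≈ -65.74 dB
∠L = 0.00° − 137.66° = -137.66°

ω = 25: -55.1 dB, -96.3°; ω = 58: -65.7 dB, -137.7°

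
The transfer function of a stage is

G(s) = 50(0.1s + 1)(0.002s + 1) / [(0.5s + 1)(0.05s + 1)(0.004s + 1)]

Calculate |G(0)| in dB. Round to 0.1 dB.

34.0 dB

G(0) = 50 · 1 / 1 = 50
20 log₁₀(50) ≈ 33.98 dB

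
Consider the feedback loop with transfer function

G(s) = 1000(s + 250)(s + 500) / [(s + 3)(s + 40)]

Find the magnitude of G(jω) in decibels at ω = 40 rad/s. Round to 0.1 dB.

95.0 dB

At s = jω = j40:
zero (s+250): 250 + j40 → |·| = √(250²+40²) = √64100 ≈ 253.18, ∠ = arctan(40/250) ≈ 9.09°
zero (s+500): 500 + j40 → |·| = √(500²+40²) = √251600 ≈ 501.6, ∠ = arctan(40/500) ≈ 4.57°
pole (s+3): 3 + j40 → |·| = √(3²+40²) = √1609 ≈ 40.112, ∠ = arctan(40/3) ≈ 85.71°
pole (s+40): 40 + j40 → |·| = √(40²+40²) = √3200 ≈ 56.569, ∠ = arctan(40/40) ≈ 45.00°
|G| = 1000 · 1.27e+05 / 2269.1 ≈ 55969
Gain = 20 log₁₀(55969) ≈ 94.96 dB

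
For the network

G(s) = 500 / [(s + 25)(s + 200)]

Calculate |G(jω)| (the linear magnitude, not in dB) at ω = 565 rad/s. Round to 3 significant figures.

0.00148

At s = jω = j565:
pole (s+25): 25 + j565 → |·| = √(25²+565²) = √319850 ≈ 565.55, ∠ = arctan(565/25) ≈ 87.47°
pole (s+200): 200 + j565 → |·| = √(200²+565²) = √359225 ≈ 599.35, ∠ = arctan(565/200) ≈ 70.51°
|G| = 500 / 3.3896e+05 ≈ 0.0014751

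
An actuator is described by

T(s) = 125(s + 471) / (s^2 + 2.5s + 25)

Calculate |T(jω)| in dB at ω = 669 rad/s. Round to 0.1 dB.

At s = jω = j669:
zero (s+471): 471 + j669 → |·| = √(471²+669²) = √669402 ≈ 818.17, ∠ = arctan(669/471) ≈ 54.85°
quadratic: (j669)² + 2.5·j669 + 25 = -447536 + j1672.5 → |·| ≈ 4.4754e+05, ∠ ≈ 179.79°
|T| = 125 · 818.17 / 4.4754e+05 ≈ 0.22852
Gain = 20 log₁₀(0.22852) ≈ -12.82 dB

-12.8 dB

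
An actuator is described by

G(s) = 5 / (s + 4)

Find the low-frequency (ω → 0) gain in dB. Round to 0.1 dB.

1.9 dB

G(0) = 5 / (4) = 1.25
20 log₁₀(1.25) ≈ 1.94 dB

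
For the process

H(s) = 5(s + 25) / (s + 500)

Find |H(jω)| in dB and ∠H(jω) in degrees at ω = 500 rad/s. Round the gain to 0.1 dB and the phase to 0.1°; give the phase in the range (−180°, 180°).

At s = jω = j500:
zero (s+25): 25 + j500 → |·| = √(25²+500²) = √250625 ≈ 500.62, ∠ = arctan(500/25) ≈ 87.14°
pole (s+500): 500 + j500 → |·| = √(500²+500²) = √500000 ≈ 707.11, ∠ = arctan(500/500) ≈ 45.00°
|H| = 5 · 500.62 / 707.11 ≈ 3.5399
Gain = 20 log₁₀(3.5399) ≈ 10.98 dB
∠H = 87.14° − 45.00° = 42.14°

11.0 dB, 42.1°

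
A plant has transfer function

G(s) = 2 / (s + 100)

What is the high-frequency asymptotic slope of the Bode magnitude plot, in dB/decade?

Each pole contributes −20 dB/decade at high frequency; each zero contributes +20 dB/decade.
Net: 0 zero(s) − 1 pole(s) → -20 dB/decade.

-20 dB/decade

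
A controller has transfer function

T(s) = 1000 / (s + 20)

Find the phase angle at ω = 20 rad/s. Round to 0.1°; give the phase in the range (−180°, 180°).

Substitute s = j20:
Numerator: 1000 = 1000 + j0
Denominator: (j20) + 20 = 20 + j20
|N| = √(1000² + 0²) ≈ 1000, ∠N ≈ 0.00°
|D| = √(20² + 20²) ≈ 28.284, ∠D ≈ 45.00°
∠T = 0.00° − 45.00° = -45.00°

-45.0°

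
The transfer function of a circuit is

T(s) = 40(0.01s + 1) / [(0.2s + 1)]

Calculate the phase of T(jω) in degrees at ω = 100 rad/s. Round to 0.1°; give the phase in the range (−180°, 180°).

-42.1°

At ω = 100 rad/s:
zero (1 + j100·0.01) = 1 + j1 → |·| ≈ 1.4142, ∠ ≈ 45.00°
pole (1 + j100·0.2) = 1 + j20 → |·| ≈ 20.025, ∠ ≈ 87.14°
∠T = (45.00°) − (87.14°) = -42.14°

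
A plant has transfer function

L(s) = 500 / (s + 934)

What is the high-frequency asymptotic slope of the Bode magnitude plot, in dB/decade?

Each pole contributes −20 dB/decade at high frequency; each zero contributes +20 dB/decade.
Net: 0 zero(s) − 1 pole(s) → -20 dB/decade.

-20 dB/decade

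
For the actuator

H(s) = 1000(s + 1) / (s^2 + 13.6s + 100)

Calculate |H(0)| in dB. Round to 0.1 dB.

H(0) = 1000·1 / 100 = 10
20 log₁₀(10) ≈ 20.00 dB

20.0 dB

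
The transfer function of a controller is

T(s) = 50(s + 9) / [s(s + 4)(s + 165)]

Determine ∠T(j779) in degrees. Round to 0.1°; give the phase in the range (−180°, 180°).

At s = jω = j779:
zero (s+9): 9 + j779 → |·| = √(9²+779²) = √606922 ≈ 779.05, ∠ = arctan(779/9) ≈ 89.34°
pole (s+4): 4 + j779 → |·| = √(4²+779²) = √606857 ≈ 779.01, ∠ = arctan(779/4) ≈ 89.71°
pole (s+165): 165 + j779 → |·| = √(165²+779²) = √634066 ≈ 796.28, ∠ = arctan(779/165) ≈ 78.04°
pole at origin: |s| = 779, ∠ = 90.00° (in denominator)
∠T = 89.34° − 257.75° = -168.41°

-168.4°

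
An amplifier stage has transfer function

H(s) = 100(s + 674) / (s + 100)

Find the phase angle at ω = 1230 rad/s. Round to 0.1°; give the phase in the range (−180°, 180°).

-24.1°

At s = jω = j1230:
zero (s+674): 674 + j1230 → |·| = √(674²+1230²) = √1967176 ≈ 1402.6, ∠ = arctan(1230/674) ≈ 61.28°
pole (s+100): 100 + j1230 → |·| = √(100²+1230²) = √1522900 ≈ 1234.1, ∠ = arctan(1230/100) ≈ 85.35°
∠H = 61.28° − 85.35° = -24.07°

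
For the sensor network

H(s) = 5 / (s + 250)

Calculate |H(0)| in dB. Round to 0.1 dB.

-34.0 dB

H(0) = 5 / (250) = 0.02
20 log₁₀(0.02) ≈ -33.98 dB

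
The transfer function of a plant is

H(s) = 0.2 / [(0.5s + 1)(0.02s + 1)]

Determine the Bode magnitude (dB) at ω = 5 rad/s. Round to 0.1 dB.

-22.6 dB

At ω = 5 rad/s:
pole (1 + j5·0.5) = 1 + j2.5 → |·| ≈ 2.6926, ∠ ≈ 68.20°
pole (1 + j5·0.02) = 1 + j0.1 → |·| ≈ 1.005, ∠ ≈ 5.71°
|H| = 0.2 · 1 / (2.6926 · 1.005) ≈ 0.073908
Gain = 20 log₁₀(0.073908) ≈ -22.63 dB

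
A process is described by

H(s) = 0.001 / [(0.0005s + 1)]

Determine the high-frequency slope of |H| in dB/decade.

-20 dB/decade

Each pole contributes −20 dB/decade at high frequency; each zero contributes +20 dB/decade.
Net: 0 zero(s) − 1 pole(s) → -20 dB/decade.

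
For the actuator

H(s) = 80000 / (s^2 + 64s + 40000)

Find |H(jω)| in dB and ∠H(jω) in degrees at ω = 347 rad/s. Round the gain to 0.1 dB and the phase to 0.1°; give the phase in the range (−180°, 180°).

At s = jω = j347:
quadratic: (j347)² + 64·j347 + 40000 = -80409 + j22208 → |·| ≈ 83419, ∠ ≈ 164.56°
|H| = 80000 / 83419 ≈ 0.95901
Gain = 20 log₁₀(0.95901) ≈ -0.36 dB
∠H = 0.00° − 164.56° = -164.56°

-0.4 dB, -164.6°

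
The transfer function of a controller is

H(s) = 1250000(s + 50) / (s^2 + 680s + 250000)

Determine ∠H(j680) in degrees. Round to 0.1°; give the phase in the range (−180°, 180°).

At s = jω = j680:
zero (s+50): 50 + j680 → |·| = √(50²+680²) = √464900 ≈ 681.84, ∠ = arctan(680/50) ≈ 85.79°
quadratic: (j680)² + 680·j680 + 250000 = -212400 + j462400 → |·| ≈ 5.0885e+05, ∠ ≈ 114.67°
∠H = 85.79° − 114.67° = -28.88°

-28.9°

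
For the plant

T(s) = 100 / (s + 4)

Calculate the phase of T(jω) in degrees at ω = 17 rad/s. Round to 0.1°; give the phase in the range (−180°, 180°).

Substitute s = j17:
Numerator: 100 = 100 + j0
Denominator: (j17) + 4 = 4 + j17
|N| = √(100² + 0²) ≈ 100, ∠N ≈ 0.00°
|D| = √(4² + 17²) ≈ 17.464, ∠D ≈ 76.76°
∠T = 0.00° − 76.76° = -76.76°

-76.8°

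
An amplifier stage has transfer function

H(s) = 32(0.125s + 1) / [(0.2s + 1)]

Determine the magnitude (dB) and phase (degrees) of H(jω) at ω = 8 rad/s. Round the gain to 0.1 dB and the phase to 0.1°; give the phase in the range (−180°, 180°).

At ω = 8 rad/s:
zero (1 + j8·0.125) = 1 + j1 → |·| ≈ 1.4142, ∠ ≈ 45.00°
pole (1 + j8·0.2) = 1 + j1.6 → |·| ≈ 1.8868, ∠ ≈ 57.99°
|H| = 32 · 1.4142 / (1.8868) ≈ 23.985
Gain = 20 log₁₀(23.985) ≈ 27.60 dB
∠H = (45.00°) − (57.99°) = -12.99°

27.6 dB, -13.0°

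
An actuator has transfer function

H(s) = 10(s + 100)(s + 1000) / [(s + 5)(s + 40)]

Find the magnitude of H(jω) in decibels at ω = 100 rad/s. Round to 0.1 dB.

At s = jω = j100:
zero (s+100): 100 + j100 → |·| = √(100²+100²) = √20000 ≈ 141.42, ∠ = arctan(100/100) ≈ 45.00°
zero (s+1000): 1000 + j100 → |·| = √(1000²+100²) = √1010000 ≈ 1005, ∠ = arctan(100/1000) ≈ 5.71°
pole (s+5): 5 + j100 → |·| = √(5²+100²) = √10025 ≈ 100.12, ∠ = arctan(100/5) ≈ 87.14°
pole (s+40): 40 + j100 → |·| = √(40²+100²) = √11600 ≈ 107.7, ∠ = arctan(100/40) ≈ 68.20°
|H| = 10 · 1.4213e+05 / 10783 ≈ 131.81
Gain = 20 log₁₀(131.81) ≈ 42.40 dB

42.4 dB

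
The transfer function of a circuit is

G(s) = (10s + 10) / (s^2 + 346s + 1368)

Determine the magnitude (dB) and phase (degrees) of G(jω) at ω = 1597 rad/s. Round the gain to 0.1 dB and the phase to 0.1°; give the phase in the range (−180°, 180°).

-44.3 dB, -77.8°

Substitute s = j1597:
Numerator: 10(j1597) + 10 = 10 + j15970
Denominator: (j1597)^2 + 346(j1597) + 1368 = -2549041 + j552562
|N| = √(10² + 15970²) ≈ 15970, ∠N ≈ 89.96°
|D| = √(2549041² + 552562²) ≈ 2.6082e+06, ∠D ≈ 167.77°
|G| = 15970 / 2.6082e+06 ≈ 0.006123
Gain = 20 log₁₀(0.006123) ≈ -44.26 dB
∠G = 89.96° − 167.77° = -77.81°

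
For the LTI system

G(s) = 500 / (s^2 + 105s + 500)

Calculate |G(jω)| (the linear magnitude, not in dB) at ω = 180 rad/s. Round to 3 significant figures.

0.0135

Substitute s = j180:
Numerator: 500 = 500 + j0
Denominator: (j180)^2 + 105(j180) + 500 = -31900 + j18900
|N| = √(500² + 0²) ≈ 500, ∠N ≈ 0.00°
|D| = √(31900² + 18900²) ≈ 37079, ∠D ≈ 149.35°
|G| = 500 / 37079 ≈ 0.013485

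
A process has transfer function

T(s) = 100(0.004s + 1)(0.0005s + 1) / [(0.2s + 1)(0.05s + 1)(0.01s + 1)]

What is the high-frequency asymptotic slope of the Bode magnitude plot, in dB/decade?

Each pole contributes −20 dB/decade at high frequency; each zero contributes +20 dB/decade.
Net: 2 zero(s) − 3 pole(s) → -20 dB/decade.

-20 dB/decade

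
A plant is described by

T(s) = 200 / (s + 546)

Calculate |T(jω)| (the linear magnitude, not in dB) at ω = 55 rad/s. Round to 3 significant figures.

0.364

Substitute s = j55:
Numerator: 200 = 200 + j0
Denominator: (j55) + 546 = 546 + j55
|N| = √(200² + 0²) ≈ 200, ∠N ≈ 0.00°
|D| = √(546² + 55²) ≈ 548.76, ∠D ≈ 5.75°
|T| = 200 / 548.76 ≈ 0.36446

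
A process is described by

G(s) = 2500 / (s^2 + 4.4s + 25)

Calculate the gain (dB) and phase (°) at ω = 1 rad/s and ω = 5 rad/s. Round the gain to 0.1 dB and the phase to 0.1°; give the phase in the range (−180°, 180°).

ω = 1: 40.2 dB, -10.4°; ω = 5: 41.1 dB, -90.0°

At s = jω = j1:
quadratic: (j1)² + 4.4·j1 + 25 = 24 + j4.4 → |·| ≈ 24.4, ∠ ≈ 10.39°
|G| = 2500 / 24.4 ≈ 102.46
Gain = 20 log₁₀(102.46) ≈ 40.21 dB
∠G = 0.00° − 10.39° = -10.39°

At s = jω = j5:
quadratic: (j5)² + 4.4·j5 + 25 = 0 + j22 → |·| ≈ 22, ∠ ≈ 90.00°
|G| = 2500 / 22 ≈ 113.64
Gain = 20 log₁₀(113.64) ≈ 41.11 dB
∠G = 0.00° − 90.00° = -90.00°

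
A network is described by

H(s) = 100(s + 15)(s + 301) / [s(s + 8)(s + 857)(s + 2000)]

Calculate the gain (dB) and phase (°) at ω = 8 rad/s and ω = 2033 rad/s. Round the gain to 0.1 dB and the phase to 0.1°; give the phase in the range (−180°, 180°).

At s = jω = j8:
zero (s+15): 15 + j8 → |·| = √(15²+8²) = √289 ≈ 17, ∠ = arctan(8/15) ≈ 28.07°
zero (s+301): 301 + j8 → |·| = √(301²+8²) = √90665 ≈ 301.11, ∠ = arctan(8/301) ≈ 1.52°
pole (s+8): 8 + j8 → |·| = √(8²+8²) = √128 ≈ 11.314, ∠ = arctan(8/8) ≈ 45.00°
pole (s+857): 857 + j8 → |·| = √(857²+8²) = √734513 ≈ 857.04, ∠ = arctan(8/857) ≈ 0.53°
pole (s+2000): 2000 + j8 → |·| = √(2000²+8²) = √4000064 ≈ 2000, ∠ = arctan(8/2000) ≈ 0.23°
pole at origin: |s| = 8, ∠ = 90.00° (in denominator)
|H| = 100 · 5118.9 / 1.5514e+08 ≈ 0.0032995
Gain = 20 log₁₀(0.0032995) ≈ -49.63 dB
∠H = 29.59° − 135.76° = -106.17°

At s = jω = j2033:
zero (s+15): 15 + j2033 → |·| = √(15²+2033²) = √4133314 ≈ 2033.1, ∠ = arctan(2033/15) ≈ 89.58°
zero (s+301): 301 + j2033 → |·| = √(301²+2033²) = √4223690 ≈ 2055.2, ∠ = arctan(2033/301) ≈ 81.58°
pole (s+8): 8 + j2033 → |·| = √(8²+2033²) = √4133153 ≈ 2033, ∠ = arctan(2033/8) ≈ 89.77°
pole (s+857): 857 + j2033 → |·| = √(857²+2033²) = √4867538 ≈ 2206.2, ∠ = arctan(2033/857) ≈ 67.14°
pole (s+2000): 2000 + j2033 → |·| = √(2000²+2033²) = √8133089 ≈ 2851.9, ∠ = arctan(2033/2000) ≈ 45.47°
pole at origin: |s| = 2033, ∠ = 90.00° (in denominator)
|H| = 100 · 4.1784e+06 / 2.6005e+13 ≈ 1.6068e-05
Gain = 20 log₁₀(1.6068e-05) ≈ -95.88 dB
∠H = 171.16° − 292.38° = -121.22°

ω = 8: -49.6 dB, -106.2°; ω = 2033: -95.9 dB, -121.2°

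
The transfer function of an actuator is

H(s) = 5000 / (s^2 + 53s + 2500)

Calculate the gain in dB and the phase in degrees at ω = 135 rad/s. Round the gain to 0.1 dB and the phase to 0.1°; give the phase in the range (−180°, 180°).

-10.8 dB, -155.5°

At s = jω = j135:
quadratic: (j135)² + 53·j135 + 2500 = -15725 + j7155 → |·| ≈ 17276, ∠ ≈ 155.53°
|H| = 5000 / 17276 ≈ 0.28942
Gain = 20 log₁₀(0.28942) ≈ -10.77 dB
∠H = 0.00° − 155.53° = -155.53°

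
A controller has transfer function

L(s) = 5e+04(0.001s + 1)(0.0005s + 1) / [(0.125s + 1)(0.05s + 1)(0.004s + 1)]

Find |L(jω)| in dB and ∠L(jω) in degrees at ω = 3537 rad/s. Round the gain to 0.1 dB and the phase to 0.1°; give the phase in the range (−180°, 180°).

At ω = 3537 rad/s:
zero (1 + j3537·0.001) = 1 + j3.537 → |·| ≈ 3.6756, ∠ ≈ 74.21°
zero (1 + j3537·0.0005) = 1 + j1.7685 → |·| ≈ 2.0316, ∠ ≈ 60.51°
pole (1 + j3537·0.125) = 1 + j442.125 → |·| ≈ 442.13, ∠ ≈ 89.87°
pole (1 + j3537·0.05) = 1 + j176.85 → |·| ≈ 176.85, ∠ ≈ 89.68°
pole (1 + j3537·0.004) = 1 + j14.148 → |·| ≈ 14.183, ∠ ≈ 85.96°
|L| = 5e+04 · 3.6756 · 2.0316 / (442.13 · 176.85 · 14.183) ≈ 0.33668
Gain = 20 log₁₀(0.33668) ≈ -9.46 dB
∠L = (74.21° + 60.51°) − (89.87° + 89.68° + 85.96°) = -130.79°

-9.5 dB, -130.8°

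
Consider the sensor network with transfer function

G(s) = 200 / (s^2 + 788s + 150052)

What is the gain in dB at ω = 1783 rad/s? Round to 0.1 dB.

Substitute s = j1783:
Numerator: 200 = 200 + j0
Denominator: (j1783)^2 + 788(j1783) + 150052 = -3029037 + j1405004
|N| = √(200² + 0²) ≈ 200, ∠N ≈ 0.00°
|D| = √(3029037² + 1405004²) ≈ 3.339e+06, ∠D ≈ 155.12°
|G| = 200 / 3.339e+06 ≈ 5.9898e-05
Gain = 20 log₁₀(5.9898e-05) ≈ -84.45 dB

-84.5 dB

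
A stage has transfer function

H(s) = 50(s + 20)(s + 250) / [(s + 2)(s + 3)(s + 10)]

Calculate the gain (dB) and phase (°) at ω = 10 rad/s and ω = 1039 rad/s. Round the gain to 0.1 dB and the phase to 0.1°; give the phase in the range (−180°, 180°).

At s = jω = j10:
zero (s+20): 20 + j10 → |·| = √(20²+10²) = √500 ≈ 22.361, ∠ = arctan(10/20) ≈ 26.57°
zero (s+250): 250 + j10 → |·| = √(250²+10²) = √62600 ≈ 250.2, ∠ = arctan(10/250) ≈ 2.29°
pole (s+2): 2 + j10 → |·| = √(2²+10²) = √104 ≈ 10.198, ∠ = arctan(10/2) ≈ 78.69°
pole (s+3): 3 + j10 → |·| = √(3²+10²) = √109 ≈ 10.44, ∠ = arctan(10/3) ≈ 73.30°
pole (s+10): 10 + j10 → |·| = √(10²+10²) = √200 ≈ 14.142, ∠ = arctan(10/10) ≈ 45.00°
|H| = 50 · 5594.7 / 1505.7 ≈ 185.78
Gain = 20 log₁₀(185.78) ≈ 45.38 dB
∠H = 28.86° − 196.99° = -168.13°

At s = jω = j1039:
zero (s+20): 20 + j1039 → |·| = √(20²+1039²) = √1079921 ≈ 1039.2, ∠ = arctan(1039/20) ≈ 88.90°
zero (s+250): 250 + j1039 → |·| = √(250²+1039²) = √1142021 ≈ 1068.7, ∠ = arctan(1039/250) ≈ 76.47°
pole (s+2): 2 + j1039 → |·| = √(2²+1039²) = √1079525 ≈ 1039, ∠ = arctan(1039/2) ≈ 89.89°
pole (s+3): 3 + j1039 → |·| = √(3²+1039²) = √1079530 ≈ 1039, ∠ = arctan(1039/3) ≈ 89.83°
pole (s+10): 10 + j1039 → |·| = √(10²+1039²) = √1079621 ≈ 1039, ∠ = arctan(1039/10) ≈ 89.45°
|H| = 50 · 1.1106e+06 / 1.1216e+09 ≈ 0.04951
Gain = 20 log₁₀(0.04951) ≈ -26.11 dB
∠H = 165.37° − 269.17° = -103.80°

ω = 10: 45.4 dB, -168.1°; ω = 1039: -26.1 dB, -103.8°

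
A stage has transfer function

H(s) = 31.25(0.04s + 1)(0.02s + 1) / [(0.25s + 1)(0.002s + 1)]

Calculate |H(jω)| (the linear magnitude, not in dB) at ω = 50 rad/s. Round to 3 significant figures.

At ω = 50 rad/s:
zero (1 + j50·0.04) = 1 + j2 → |·| ≈ 2.2361, ∠ ≈ 63.43°
zero (1 + j50·0.02) = 1 + j1 → |·| ≈ 1.4142, ∠ ≈ 45.00°
pole (1 + j50·0.25) = 1 + j12.5 → |·| ≈ 12.54, ∠ ≈ 85.43°
pole (1 + j50·0.002) = 1 + j0.1 → |·| ≈ 1.005, ∠ ≈ 5.71°
|H| = 31.25 · 2.2361 · 1.4142 / (12.54 · 1.005) ≈ 7.8413

7.84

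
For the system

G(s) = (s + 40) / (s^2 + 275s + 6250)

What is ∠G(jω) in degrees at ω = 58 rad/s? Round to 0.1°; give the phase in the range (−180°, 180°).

-24.3°

Substitute s = j58:
Numerator: (j58) + 40 = 40 + j58
Denominator: (j58)^2 + 275(j58) + 6250 = 2886 + j15950
|N| = √(40² + 58²) ≈ 70.456, ∠N ≈ 55.41°
|D| = √(2886² + 15950²) ≈ 16209, ∠D ≈ 79.74°
∠G = 55.41° − 79.74° = -24.33°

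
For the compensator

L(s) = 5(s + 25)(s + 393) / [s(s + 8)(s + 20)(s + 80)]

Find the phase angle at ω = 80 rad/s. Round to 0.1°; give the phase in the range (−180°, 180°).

At s = jω = j80:
zero (s+25): 25 + j80 → |·| = √(25²+80²) = √7025 ≈ 83.815, ∠ = arctan(80/25) ≈ 72.65°
zero (s+393): 393 + j80 → |·| = √(393²+80²) = √160849 ≈ 401.06, ∠ = arctan(80/393) ≈ 11.51°
pole (s+8): 8 + j80 → |·| = √(8²+80²) = √6464 ≈ 80.399, ∠ = arctan(80/8) ≈ 84.29°
pole (s+20): 20 + j80 → |·| = √(20²+80²) = √6800 ≈ 82.462, ∠ = arctan(80/20) ≈ 75.96°
pole (s+80): 80 + j80 → |·| = √(80²+80²) = √12800 ≈ 113.14, ∠ = arctan(80/80) ≈ 45.00°
pole at origin: |s| = 80, ∠ = 90.00° (in denominator)
∠L = 84.16° − 295.25° = -211.09° ≡ 148.91° (principal value)

148.9°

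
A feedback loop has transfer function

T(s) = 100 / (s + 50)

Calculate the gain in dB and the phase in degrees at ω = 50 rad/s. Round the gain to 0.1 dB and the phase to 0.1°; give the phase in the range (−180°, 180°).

3.0 dB, -45.0°

Substitute s = j50:
Numerator: 100 = 100 + j0
Denominator: (j50) + 50 = 50 + j50
|N| = √(100² + 0²) ≈ 100, ∠N ≈ 0.00°
|D| = √(50² + 50²) ≈ 70.711, ∠D ≈ 45.00°
|T| = 100 / 70.711 ≈ 1.4142
Gain = 20 log₁₀(1.4142) ≈ 3.01 dB
∠T = 0.00° − 45.00° = -45.00°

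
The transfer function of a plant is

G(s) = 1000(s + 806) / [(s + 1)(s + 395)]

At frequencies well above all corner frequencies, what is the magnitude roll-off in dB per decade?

-20 dB/decade

Each pole contributes −20 dB/decade at high frequency; each zero contributes +20 dB/decade.
Net: 1 zero(s) − 2 pole(s) → -20 dB/decade.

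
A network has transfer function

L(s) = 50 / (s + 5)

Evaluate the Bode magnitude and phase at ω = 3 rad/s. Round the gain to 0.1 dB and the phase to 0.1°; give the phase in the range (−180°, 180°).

Substitute s = j3:
Numerator: 50 = 50 + j0
Denominator: (j3) + 5 = 5 + j3
|N| = √(50² + 0²) ≈ 50, ∠N ≈ 0.00°
|D| = √(5² + 3²) ≈ 5.831, ∠D ≈ 30.96°
|L| = 50 / 5.831 ≈ 8.5749
Gain = 20 log₁₀(8.5749) ≈ 18.66 dB
∠L = 0.00° − 30.96° = -30.96°

18.7 dB, -31.0°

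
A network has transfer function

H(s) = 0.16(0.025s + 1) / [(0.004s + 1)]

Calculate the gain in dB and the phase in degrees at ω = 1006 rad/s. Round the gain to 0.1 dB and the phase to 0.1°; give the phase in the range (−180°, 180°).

-0.3 dB, 11.7°

At ω = 1006 rad/s:
zero (1 + j1006·0.025) = 1 + j25.15 → |·| ≈ 25.17, ∠ ≈ 87.72°
pole (1 + j1006·0.004) = 1 + j4.024 → |·| ≈ 4.1464, ∠ ≈ 76.04°
|H| = 0.16 · 25.17 / (4.1464) ≈ 0.97125
Gain = 20 log₁₀(0.97125) ≈ -0.25 dB
∠H = (87.72°) − (76.04°) = 11.68°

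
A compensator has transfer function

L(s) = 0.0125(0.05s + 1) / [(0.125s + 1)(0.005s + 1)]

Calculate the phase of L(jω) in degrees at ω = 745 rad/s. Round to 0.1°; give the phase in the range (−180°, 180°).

-75.9°

At ω = 745 rad/s:
zero (1 + j745·0.05) = 1 + j37.25 → |·| ≈ 37.263, ∠ ≈ 88.46°
pole (1 + j745·0.125) = 1 + j93.125 → |·| ≈ 93.13, ∠ ≈ 89.38°
pole (1 + j745·0.005) = 1 + j3.725 → |·| ≈ 3.8569, ∠ ≈ 74.97°
∠L = (88.46°) − (89.38° + 74.97°) = -75.89°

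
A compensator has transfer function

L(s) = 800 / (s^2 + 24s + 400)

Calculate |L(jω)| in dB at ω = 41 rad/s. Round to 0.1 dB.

-6.1 dB

At s = jω = j41:
quadratic: (j41)² + 24·j41 + 400 = -1281 + j984 → |·| ≈ 1615.3, ∠ ≈ 142.47°
|L| = 800 / 1615.3 ≈ 0.49526
Gain = 20 log₁₀(0.49526) ≈ -6.10 dB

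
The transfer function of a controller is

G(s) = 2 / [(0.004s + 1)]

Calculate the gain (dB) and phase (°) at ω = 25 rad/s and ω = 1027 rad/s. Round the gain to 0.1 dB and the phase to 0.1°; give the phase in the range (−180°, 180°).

ω = 25: 6.0 dB, -5.7°; ω = 1027: -6.5 dB, -76.3°

At ω = 25 rad/s:
pole (1 + j25·0.004) = 1 + j0.1 → |·| ≈ 1.005, ∠ ≈ 5.71°
|G| = 2 · 1 / (1.005) ≈ 1.99
Gain = 20 log₁₀(1.99) ≈ 5.98 dB
∠G = (0°) − (5.71°) = -5.71°

At ω = 1027 rad/s:
pole (1 + j1027·0.004) = 1 + j4.108 → |·| ≈ 4.228, ∠ ≈ 76.32°
|G| = 2 · 1 / (4.228) ≈ 0.47304
Gain = 20 log₁₀(0.47304) ≈ -6.50 dB
∠G = (0°) − (76.32°) = -76.32°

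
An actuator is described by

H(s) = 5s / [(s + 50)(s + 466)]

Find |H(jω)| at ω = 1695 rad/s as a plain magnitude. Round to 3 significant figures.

0.00284

At s = jω = j1695:
zero at origin: s = j1695 → |·| = 1695, ∠ = 90.00°
pole (s+50): 50 + j1695 → |·| = √(50²+1695²) = √2875525 ≈ 1695.7, ∠ = arctan(1695/50) ≈ 88.31°
pole (s+466): 466 + j1695 → |·| = √(466²+1695²) = √3090181 ≈ 1757.9, ∠ = arctan(1695/466) ≈ 74.63°
|H| = 5 · 1695 / 2.9809e+06 ≈ 0.0028431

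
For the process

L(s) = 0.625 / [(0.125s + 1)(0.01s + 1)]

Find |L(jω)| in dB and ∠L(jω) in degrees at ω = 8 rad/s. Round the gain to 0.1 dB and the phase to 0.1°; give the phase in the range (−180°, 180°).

At ω = 8 rad/s:
pole (1 + j8·0.125) = 1 + j1 → |·| ≈ 1.4142, ∠ ≈ 45.00°
pole (1 + j8·0.01) = 1 + j0.08 → |·| ≈ 1.0032, ∠ ≈ 4.57°
|L| = 0.625 · 1 / (1.4142 · 1.0032) ≈ 0.44054
Gain = 20 log₁₀(0.44054) ≈ -7.12 dB
∠L = (0°) − (45.00° + 4.57°) = -49.57°

-7.1 dB, -49.6°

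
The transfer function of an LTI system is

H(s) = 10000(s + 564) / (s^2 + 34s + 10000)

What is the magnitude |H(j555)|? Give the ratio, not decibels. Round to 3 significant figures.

26.5

At s = jω = j555:
zero (s+564): 564 + j555 → |·| = √(564²+555²) = √626121 ≈ 791.28, ∠ = arctan(555/564) ≈ 44.54°
quadratic: (j555)² + 34·j555 + 10000 = -298025 + j18870 → |·| ≈ 2.9862e+05, ∠ ≈ 176.38°
|H| = 10000 · 791.28 / 2.9862e+05 ≈ 26.498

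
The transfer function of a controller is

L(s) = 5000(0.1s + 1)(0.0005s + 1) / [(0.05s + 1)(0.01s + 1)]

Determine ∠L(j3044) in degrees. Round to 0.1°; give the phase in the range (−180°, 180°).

At ω = 3044 rad/s:
zero (1 + j3044·0.1) = 1 + j304.4 → |·| ≈ 304.4, ∠ ≈ 89.81°
zero (1 + j3044·0.0005) = 1 + j1.522 → |·| ≈ 1.8211, ∠ ≈ 56.69°
pole (1 + j3044·0.05) = 1 + j152.2 → |·| ≈ 152.2, ∠ ≈ 89.62°
pole (1 + j3044·0.01) = 1 + j30.44 → |·| ≈ 30.456, ∠ ≈ 88.12°
∠L = (89.81° + 56.69°) − (89.62° + 88.12°) = -31.24°

-31.2°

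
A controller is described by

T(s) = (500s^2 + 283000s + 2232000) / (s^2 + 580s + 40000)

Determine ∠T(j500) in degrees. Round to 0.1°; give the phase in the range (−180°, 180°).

5.0°

Substitute s = j500:
Numerator: 500(j500)^2 + 283000(j500) + 2232000 = -122768000 + j141500000
Denominator: (j500)^2 + 580(j500) + 40000 = -210000 + j290000
|N| = √(122768000² + 141500000²) ≈ 1.8733e+08, ∠N ≈ 130.95°
|D| = √(210000² + 290000²) ≈ 3.5805e+05, ∠D ≈ 125.91°
∠T = 130.95° − 125.91° = 5.04°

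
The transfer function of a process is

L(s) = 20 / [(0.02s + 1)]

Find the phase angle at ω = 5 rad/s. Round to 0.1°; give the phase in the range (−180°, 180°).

-5.7°

At ω = 5 rad/s:
pole (1 + j5·0.02) = 1 + j0.1 → |·| ≈ 1.005, ∠ ≈ 5.71°
∠L = (0°) − (5.71°) = -5.71°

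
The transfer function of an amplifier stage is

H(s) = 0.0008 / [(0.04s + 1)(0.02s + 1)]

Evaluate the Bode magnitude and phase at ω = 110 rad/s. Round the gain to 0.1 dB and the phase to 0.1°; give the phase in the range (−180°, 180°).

At ω = 110 rad/s:
pole (1 + j110·0.04) = 1 + j4.4 → |·| ≈ 4.5122, ∠ ≈ 77.20°
pole (1 + j110·0.02) = 1 + j2.2 → |·| ≈ 2.4166, ∠ ≈ 65.56°
|H| = 0.0008 · 1 / (4.5122 · 2.4166) ≈ 7.3366e-05
Gain = 20 log₁₀(7.3366e-05) ≈ -82.69 dB
∠H = (0°) − (77.20° + 65.56°) = -142.76°

-82.7 dB, -142.8°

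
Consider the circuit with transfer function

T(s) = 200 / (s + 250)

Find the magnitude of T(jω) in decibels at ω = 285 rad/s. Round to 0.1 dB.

-5.6 dB

At s = jω = j285:
pole (s+250): 250 + j285 → |·| = √(250²+285²) = √143725 ≈ 379.11, ∠ = arctan(285/250) ≈ 48.74°
|T| = 200 / 379.11 ≈ 0.52755
Gain = 20 log₁₀(0.52755) ≈ -5.55 dB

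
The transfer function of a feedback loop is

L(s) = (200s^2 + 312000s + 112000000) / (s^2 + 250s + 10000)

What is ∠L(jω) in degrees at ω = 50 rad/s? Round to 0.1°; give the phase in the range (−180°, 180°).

Substitute s = j50:
Numerator: 200(j50)^2 + 312000(j50) + 112000000 = 111500000 + j15600000
Denominator: (j50)^2 + 250(j50) + 10000 = 7500 + j12500
|N| = √(111500000² + 15600000²) ≈ 1.1259e+08, ∠N ≈ 7.96°
|D| = √(7500² + 12500²) ≈ 14577, ∠D ≈ 59.04°
∠L = 7.96° − 59.04° = -51.08°

-51.1°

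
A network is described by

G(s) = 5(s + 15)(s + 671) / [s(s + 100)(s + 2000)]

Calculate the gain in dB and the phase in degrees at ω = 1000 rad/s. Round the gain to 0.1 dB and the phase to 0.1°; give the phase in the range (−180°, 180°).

-51.4 dB, -55.6°

At s = jω = j1000:
zero (s+15): 15 + j1000 → |·| = √(15²+1000²) = √1000225 ≈ 1000.1, ∠ = arctan(1000/15) ≈ 89.14°
zero (s+671): 671 + j1000 → |·| = √(671²+1000²) = √1450241 ≈ 1204.3, ∠ = arctan(1000/671) ≈ 56.14°
pole (s+100): 100 + j1000 → |·| = √(100²+1000²) = √1010000 ≈ 1005, ∠ = arctan(1000/100) ≈ 84.29°
pole (s+2000): 2000 + j1000 → |·| = √(2000²+1000²) = √5000000 ≈ 2236.1, ∠ = arctan(1000/2000) ≈ 26.57°
pole at origin: |s| = 1000, ∠ = 90.00° (in denominator)
|G| = 5 · 1.2044e+06 / 2.2473e+09 ≈ 0.0026797
Gain = 20 log₁₀(0.0026797) ≈ -51.44 dB
∠G = 145.28° − 200.86° = -55.58°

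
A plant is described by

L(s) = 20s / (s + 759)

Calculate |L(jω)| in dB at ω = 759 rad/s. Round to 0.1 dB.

At s = jω = j759:
zero at origin: s = j759 → |·| = 759, ∠ = 90.00°
pole (s+759): 759 + j759 → |·| = √(759²+759²) = √1152162 ≈ 1073.4, ∠ = arctan(759/759) ≈ 45.00°
|L| = 20 · 759 / 1073.4 ≈ 14.142
Gain = 20 log₁₀(14.142) ≈ 23.01 dB

23.0 dB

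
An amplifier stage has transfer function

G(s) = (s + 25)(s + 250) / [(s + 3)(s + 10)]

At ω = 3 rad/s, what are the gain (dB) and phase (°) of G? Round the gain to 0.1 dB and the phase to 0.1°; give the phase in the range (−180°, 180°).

At s = jω = j3:
zero (s+25): 25 + j3 → |·| = √(25²+3²) = √634 ≈ 25.179, ∠ = arctan(3/25) ≈ 6.84°
zero (s+250): 250 + j3 → |·| = √(250²+3²) = √62509 ≈ 250.02, ∠ = arctan(3/250) ≈ 0.69°
pole (s+3): 3 + j3 → |·| = √(3²+3²) = √18 ≈ 4.2426, ∠ = arctan(3/3) ≈ 45.00°
pole (s+10): 10 + j3 → |·| = √(10²+3²) = √109 ≈ 10.44, ∠ = arctan(3/10) ≈ 16.70°
|G| = 1 · 6295.3 / 44.293 ≈ 142.13
Gain = 20 log₁₀(142.13) ≈ 43.05 dB
∠G = 7.53° − 61.70° = -54.17°

43.1 dB, -54.2°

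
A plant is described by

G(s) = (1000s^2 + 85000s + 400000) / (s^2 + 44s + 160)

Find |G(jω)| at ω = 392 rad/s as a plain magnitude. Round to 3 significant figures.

Substitute s = j392:
Numerator: 1000(j392)^2 + 85000(j392) + 400000 = -153264000 + j33320000
Denominator: (j392)^2 + 44(j392) + 160 = -153504 + j17248
|N| = √(153264000² + 33320000²) ≈ 1.5684e+08, ∠N ≈ 167.73°
|D| = √(153504² + 17248²) ≈ 1.5447e+05, ∠D ≈ 173.59°
|G| = 1.5684e+08 / 1.5447e+05 ≈ 1015.3

1.02e+03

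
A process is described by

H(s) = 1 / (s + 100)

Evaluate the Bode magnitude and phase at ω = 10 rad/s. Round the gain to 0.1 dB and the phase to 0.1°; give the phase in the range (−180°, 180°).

Substitute s = j10:
Numerator: 1 = 1 + j0
Denominator: (j10) + 100 = 100 + j10
|N| = √(1² + 0²) ≈ 1, ∠N ≈ 0.00°
|D| = √(100² + 10²) ≈ 100.5, ∠D ≈ 5.71°
|H| = 1 / 100.5 ≈ 0.0099502
Gain = 20 log₁₀(0.0099502) ≈ -40.04 dB
∠H = 0.00° − 5.71° = -5.71°

-40.0 dB, -5.7°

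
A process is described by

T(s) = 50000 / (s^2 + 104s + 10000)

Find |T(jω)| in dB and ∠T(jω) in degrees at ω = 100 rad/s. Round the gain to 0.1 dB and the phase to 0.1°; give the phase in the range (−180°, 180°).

At s = jω = j100:
quadratic: (j100)² + 104·j100 + 10000 = 0 + j10400 → |·| ≈ 10400, ∠ ≈ 90.00°
|T| = 50000 / 10400 ≈ 4.8077
Gain = 20 log₁₀(4.8077) ≈ 13.64 dB
∠T = 0.00° − 90.00° = -90.00°

13.6 dB, -90.0°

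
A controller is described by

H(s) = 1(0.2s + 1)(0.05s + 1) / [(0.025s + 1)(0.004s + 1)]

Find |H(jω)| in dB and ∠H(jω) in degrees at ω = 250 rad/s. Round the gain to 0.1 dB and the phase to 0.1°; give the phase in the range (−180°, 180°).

At ω = 250 rad/s:
zero (1 + j250·0.2) = 1 + j50 → |·| ≈ 50.01, ∠ ≈ 88.85°
zero (1 + j250·0.05) = 1 + j12.5 → |·| ≈ 12.54, ∠ ≈ 85.43°
pole (1 + j250·0.025) = 1 + j6.25 → |·| ≈ 6.3295, ∠ ≈ 80.91°
pole (1 + j250·0.004) = 1 + j1 → |·| ≈ 1.4142, ∠ ≈ 45.00°
|H| = 1 · 50.01 · 12.54 / (6.3295 · 1.4142) ≈ 70.061
Gain = 20 log₁₀(70.061) ≈ 36.91 dB
∠H = (88.85° + 85.43°) − (80.91° + 45.00°) = 48.37°

36.9 dB, 48.4°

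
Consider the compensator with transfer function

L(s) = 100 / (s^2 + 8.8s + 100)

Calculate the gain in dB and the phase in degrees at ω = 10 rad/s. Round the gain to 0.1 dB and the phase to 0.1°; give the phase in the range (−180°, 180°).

At s = jω = j10:
quadratic: (j10)² + 8.8·j10 + 100 = 0 + j88 → |·| ≈ 88, ∠ ≈ 90.00°
|L| = 100 / 88 ≈ 1.1364
Gain = 20 log₁₀(1.1364) ≈ 1.11 dB
∠L = 0.00° − 90.00° = -90.00°

1.1 dB, -90.0°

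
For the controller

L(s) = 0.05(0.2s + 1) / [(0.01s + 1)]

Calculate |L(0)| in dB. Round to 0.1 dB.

L(0) = 0.05 · 1 / 1 = 0.05
20 log₁₀(0.05) ≈ -26.02 dB

-26.0 dB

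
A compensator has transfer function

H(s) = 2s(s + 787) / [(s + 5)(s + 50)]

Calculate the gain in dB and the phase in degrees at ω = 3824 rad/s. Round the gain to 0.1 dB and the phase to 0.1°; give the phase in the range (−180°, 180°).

At s = jω = j3824:
zero (s+787): 787 + j3824 → |·| = √(787²+3824²) = √15242345 ≈ 3904.1, ∠ = arctan(3824/787) ≈ 78.37°
zero at origin: s = j3824 → |·| = 3824, ∠ = 90.00°
pole (s+5): 5 + j3824 → |·| = √(5²+3824²) = √14623001 ≈ 3824, ∠ = arctan(3824/5) ≈ 89.93°
pole (s+50): 50 + j3824 → |·| = √(50²+3824²) = √14625476 ≈ 3824.3, ∠ = arctan(3824/50) ≈ 89.25°
|H| = 2 · 1.4929e+07 / 1.4624e+07 ≈ 2.0417
Gain = 20 log₁₀(2.0417) ≈ 6.20 dB
∠H = 168.37° − 179.18° = -10.81°

6.2 dB, -10.8°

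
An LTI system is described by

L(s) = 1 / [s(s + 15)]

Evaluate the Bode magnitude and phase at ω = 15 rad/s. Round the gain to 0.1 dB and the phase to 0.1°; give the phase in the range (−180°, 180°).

-50.1 dB, -135.0°

At s = jω = j15:
pole (s+15): 15 + j15 → |·| = √(15²+15²) = √450 ≈ 21.213, ∠ = arctan(15/15) ≈ 45.00°
pole at origin: |s| = 15, ∠ = 90.00° (in denominator)
|L| = 1 / 318.19 ≈ 0.0031428
Gain = 20 log₁₀(0.0031428) ≈ -50.05 dB
∠L = 0.00° − 135.00° = -135.00°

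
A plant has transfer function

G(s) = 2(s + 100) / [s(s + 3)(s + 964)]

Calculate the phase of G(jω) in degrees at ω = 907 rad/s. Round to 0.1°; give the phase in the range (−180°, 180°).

-139.4°

At s = jω = j907:
zero (s+100): 100 + j907 → |·| = √(100²+907²) = √832649 ≈ 912.5, ∠ = arctan(907/100) ≈ 83.71°
pole (s+3): 3 + j907 → |·| = √(3²+907²) = √822658 ≈ 907, ∠ = arctan(907/3) ≈ 89.81°
pole (s+964): 964 + j907 → |·| = √(964²+907²) = √1751945 ≈ 1323.6, ∠ = arctan(907/964) ≈ 43.26°
pole at origin: |s| = 907, ∠ = 90.00° (in denominator)
∠G = 83.71° − 223.07° = -139.36°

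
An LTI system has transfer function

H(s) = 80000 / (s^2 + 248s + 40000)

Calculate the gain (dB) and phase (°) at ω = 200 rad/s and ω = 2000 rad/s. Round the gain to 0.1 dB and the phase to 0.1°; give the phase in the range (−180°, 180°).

At s = jω = j200:
quadratic: (j200)² + 248·j200 + 40000 = 0 + j49600 → |·| ≈ 49600, ∠ ≈ 90.00°
|H| = 80000 / 49600 ≈ 1.6129
Gain = 20 log₁₀(1.6129) ≈ 4.15 dB
∠H = 0.00° − 90.00° = -90.00°

At s = jω = j2000:
quadratic: (j2000)² + 248·j2000 + 40000 = -3960000 + j496000 → |·| ≈ 3.9909e+06, ∠ ≈ 172.86°
|H| = 80000 / 3.9909e+06 ≈ 0.020046
Gain = 20 log₁₀(0.020046) ≈ -33.96 dB
∠H = 0.00° − 172.86° = -172.86°

ω = 200: 4.2 dB, -90.0°; ω = 2000: -34.0 dB, -172.9°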